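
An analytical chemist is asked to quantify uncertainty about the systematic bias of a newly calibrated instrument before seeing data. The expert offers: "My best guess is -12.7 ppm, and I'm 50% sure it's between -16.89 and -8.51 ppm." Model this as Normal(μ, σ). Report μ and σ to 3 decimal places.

μ = -12.700, σ = 6.212

A symmetric 50% interval runs μ ± z·σ with z = 0.6745.
Half-width = 4.19, so σ = 4.19/0.6745 = 6.212.
μ is the stated best guess, -12.700.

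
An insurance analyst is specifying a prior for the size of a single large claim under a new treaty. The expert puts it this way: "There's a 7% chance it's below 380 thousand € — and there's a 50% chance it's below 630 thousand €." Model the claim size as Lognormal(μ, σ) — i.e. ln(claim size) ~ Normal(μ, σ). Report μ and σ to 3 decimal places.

If T ~ Lognormal(μ,σ) then ln T ~ Normal(μ,σ), so the p-quantile of ln T is μ + z_p·σ.
ln(380) = 5.94 and ln(630) = 6.446; z_{0.07} = -1.476, z_{0.5} = 0.
σ = (6.446 − 5.94)/(0 − (-1.476)) = 0.343.
μ = 5.94 − (-1.476)·0.343 = 6.446.

μ ≈ 6.446, σ ≈ 0.343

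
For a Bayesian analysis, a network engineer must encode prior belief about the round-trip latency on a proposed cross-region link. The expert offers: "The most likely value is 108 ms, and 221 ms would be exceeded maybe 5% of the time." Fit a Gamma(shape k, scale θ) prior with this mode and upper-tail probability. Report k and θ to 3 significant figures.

Gamma(k,θ) with k>1 has mode (k−1)θ, so θ = 108/(k−1).
Need P(X < 221) = 0.95 with θ tied to k this way. Start at k = 2, θ = 108: P(X<221) ≈ 0.606.
Too low — raise k to concentrate. Iterating converges to k ≈ 6.4.
Then θ = 108/(6.4−1) ≈ 20.

k ≈ 6.4, θ ≈ 20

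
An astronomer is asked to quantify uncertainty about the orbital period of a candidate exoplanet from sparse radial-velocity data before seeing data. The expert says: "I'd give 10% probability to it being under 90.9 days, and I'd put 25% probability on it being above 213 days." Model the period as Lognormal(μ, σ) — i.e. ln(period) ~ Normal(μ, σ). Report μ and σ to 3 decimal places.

μ ≈ 5.068, σ ≈ 0.435

If T ~ Lognormal(μ,σ) then ln T ~ Normal(μ,σ), so the p-quantile of ln T is μ + z_p·σ.
ln(90.9) = 4.51 and ln(213) = 5.361; z_{0.1} = -1.282, z_{0.75} = 0.6745.
σ = (5.361 − 4.51)/(0.6745 − (-1.282)) = 0.435.
μ = 4.51 − (-1.282)·0.435 = 5.068.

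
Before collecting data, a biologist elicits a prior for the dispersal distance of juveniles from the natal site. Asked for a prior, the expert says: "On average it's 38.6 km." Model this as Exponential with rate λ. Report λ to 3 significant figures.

Exponential mean = 1/λ, so λ = 1/38.6 = 0.0259.

λ ≈ 0.0259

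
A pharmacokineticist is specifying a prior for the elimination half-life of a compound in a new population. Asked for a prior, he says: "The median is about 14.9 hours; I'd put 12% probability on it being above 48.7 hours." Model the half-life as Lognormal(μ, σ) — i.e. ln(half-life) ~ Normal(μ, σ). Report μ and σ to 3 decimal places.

If T ~ Lognormal(μ,σ) then ln T ~ Normal(μ,σ), so the p-quantile of ln T is μ + z_p·σ.
ln(14.9) = 2.701 and ln(48.7) = 3.886; z_{0.5} = 0, z_{0.88} = 1.175.
σ = (3.886 − 2.701)/(1.175 − (0)) = 1.008.
μ = 2.701 − (0)·1.008 = 2.701.

μ ≈ 2.701, σ ≈ 1.008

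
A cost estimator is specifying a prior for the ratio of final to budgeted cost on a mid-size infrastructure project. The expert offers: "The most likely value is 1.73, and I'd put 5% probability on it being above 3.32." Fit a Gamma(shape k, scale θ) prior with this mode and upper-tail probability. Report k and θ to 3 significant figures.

k ≈ 7.54, θ ≈ 0.265

Gamma(k,θ) with k>1 has mode (k−1)θ, so θ = 1.73/(k−1).
Need P(X < 3.32) = 0.95 with θ tied to k this way. Start at k = 2, θ = 1.73: P(X<3.32) ≈ 0.572.
Too low — raise k to concentrate. Iterating converges to k ≈ 7.54.
Then θ = 1.73/(7.54−1) ≈ 0.265.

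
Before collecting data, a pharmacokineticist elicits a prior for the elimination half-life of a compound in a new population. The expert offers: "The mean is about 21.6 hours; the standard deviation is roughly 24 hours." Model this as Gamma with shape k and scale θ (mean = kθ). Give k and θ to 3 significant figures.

For Gamma(k, scale θ): mean = kθ, variance = kθ², so CV = 1/√k.
CV = SD/mean = 24/21.6 = 1.111, hence k = 1/CV² = 0.81.
Then θ = mean/k = 21.6/0.81 = 26.7.

k ≈ 0.81, θ ≈ 26.7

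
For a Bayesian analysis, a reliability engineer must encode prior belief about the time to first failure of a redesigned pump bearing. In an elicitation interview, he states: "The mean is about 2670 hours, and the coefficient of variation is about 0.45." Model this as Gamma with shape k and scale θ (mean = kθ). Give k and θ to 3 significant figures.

For Gamma(k, scale θ): mean = kθ, variance = kθ², so CV = 1/√k.
CV = 0.45, hence k = 1/CV² = 4.94.
Then θ = mean/k = 2670/4.94 = 541.

k ≈ 4.94, θ ≈ 541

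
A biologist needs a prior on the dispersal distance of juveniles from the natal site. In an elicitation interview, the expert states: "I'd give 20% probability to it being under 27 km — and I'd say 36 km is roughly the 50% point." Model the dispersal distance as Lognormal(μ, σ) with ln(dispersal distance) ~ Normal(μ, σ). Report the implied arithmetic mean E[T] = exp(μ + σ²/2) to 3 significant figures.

E[T] ≈ 38.2 km

If T ~ Lognormal(μ,σ) then ln T ~ Normal(μ,σ), so the p-quantile of ln T is μ + z_p·σ.
ln(27) = 3.296 and ln(36) = 3.584; z_{0.2} = -0.8416, z_{0.5} = 0.
σ = (3.584 − 3.296)/(0 − (-0.8416)) = 0.342.
μ = 3.296 − (-0.8416)·0.342 = 3.584.
E[T] = exp(μ + σ²/2) = exp(3.584 + 0.0584) = 38.2 km.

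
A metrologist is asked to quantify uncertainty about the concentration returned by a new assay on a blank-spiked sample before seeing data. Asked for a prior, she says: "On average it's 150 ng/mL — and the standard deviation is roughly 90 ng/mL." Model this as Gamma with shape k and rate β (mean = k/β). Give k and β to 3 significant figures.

k ≈ 2.78, β ≈ 0.0185

For Gamma(k, rate β): mean = k/β, variance = k/β², so CV = 1/√k.
CV = SD/mean = 90/150 = 0.6, hence k = 1/CV² = 2.78.
Then β = k/mean = 2.78/150 = 0.0185.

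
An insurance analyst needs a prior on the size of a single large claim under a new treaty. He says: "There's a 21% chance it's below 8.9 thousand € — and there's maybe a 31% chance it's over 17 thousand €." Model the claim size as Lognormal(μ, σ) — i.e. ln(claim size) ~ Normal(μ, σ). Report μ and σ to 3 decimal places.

If T ~ Lognormal(μ,σ) then ln T ~ Normal(μ,σ), so the p-quantile of ln T is μ + z_p·σ.
ln(8.9) = 2.186 and ln(17) = 2.833; z_{0.21} = -0.8064, z_{0.69} = 0.4959.
σ = (2.833 − 2.186)/(0.4959 − (-0.8064)) = 0.497.
μ = 2.186 − (-0.8064)·0.497 = 2.587.

μ ≈ 2.587, σ ≈ 0.497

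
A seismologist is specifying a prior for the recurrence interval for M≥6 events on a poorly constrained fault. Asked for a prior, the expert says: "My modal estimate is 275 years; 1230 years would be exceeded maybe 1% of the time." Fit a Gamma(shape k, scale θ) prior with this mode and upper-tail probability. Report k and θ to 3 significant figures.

k ≈ 2.81, θ ≈ 152

Gamma(k,θ) with k>1 has mode (k−1)θ, so θ = 275/(k−1).
Need P(X < 1230) = 0.99 with θ tied to k this way. Start at k = 2, θ = 275: P(X<1230) ≈ 0.938.
Too low — raise k to concentrate. Iterating converges to k ≈ 2.81.
Then θ = 275/(2.81−1) ≈ 152.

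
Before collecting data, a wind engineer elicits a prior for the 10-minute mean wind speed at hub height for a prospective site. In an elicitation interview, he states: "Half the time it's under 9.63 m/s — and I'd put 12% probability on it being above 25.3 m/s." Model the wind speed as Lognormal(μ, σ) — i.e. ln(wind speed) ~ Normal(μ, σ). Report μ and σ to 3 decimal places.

μ ≈ 2.265, σ ≈ 0.822

If T ~ Lognormal(μ,σ) then ln T ~ Normal(μ,σ), so the p-quantile of ln T is μ + z_p·σ.
ln(9.63) = 2.265 and ln(25.3) = 3.231; z_{0.5} = 0, z_{0.88} = 1.175.
σ = (3.231 − 2.265)/(1.175 − (0)) = 0.822.
μ = 2.265 − (0)·0.822 = 2.265.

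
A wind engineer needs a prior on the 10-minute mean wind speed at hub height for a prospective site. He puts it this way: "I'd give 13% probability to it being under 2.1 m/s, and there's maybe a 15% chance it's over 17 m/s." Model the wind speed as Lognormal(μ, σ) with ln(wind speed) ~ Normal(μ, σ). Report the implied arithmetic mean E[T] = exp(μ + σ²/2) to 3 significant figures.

E[T] ≈ 9.96 m/s

If T ~ Lognormal(μ,σ) then ln T ~ Normal(μ,σ), so the p-quantile of ln T is μ + z_p·σ.
ln(2.1) = 0.7419 and ln(17) = 2.833; z_{0.13} = -1.126, z_{0.85} = 1.036.
σ = (2.833 − 0.7419)/(1.036 − (-1.126)) = 0.967.
μ = 0.7419 − (-1.126)·0.967 = 1.831.
E[T] = exp(μ + σ²/2) = exp(1.831 + 0.4675) = 9.96 m/s.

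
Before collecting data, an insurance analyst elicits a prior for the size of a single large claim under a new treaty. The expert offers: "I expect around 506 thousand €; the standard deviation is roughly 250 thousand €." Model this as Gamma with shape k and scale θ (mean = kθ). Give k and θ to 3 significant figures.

k ≈ 4.1, θ ≈ 124

For Gamma(k, scale θ): mean = kθ, variance = kθ², so CV = 1/√k.
CV = SD/mean = 250/506 = 0.4941, hence k = 1/CV² = 4.1.
Then θ = mean/k = 506/4.1 = 124.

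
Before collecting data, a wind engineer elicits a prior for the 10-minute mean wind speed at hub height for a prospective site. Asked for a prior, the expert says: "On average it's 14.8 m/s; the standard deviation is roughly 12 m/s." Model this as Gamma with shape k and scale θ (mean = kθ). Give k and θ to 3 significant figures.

For Gamma(k, scale θ): mean = kθ, variance = kθ², so CV = 1/√k.
CV = SD/mean = 12/14.8 = 0.8108, hence k = 1/CV² = 1.52.
Then θ = mean/k = 14.8/1.52 = 9.73.

k ≈ 1.52, θ ≈ 9.73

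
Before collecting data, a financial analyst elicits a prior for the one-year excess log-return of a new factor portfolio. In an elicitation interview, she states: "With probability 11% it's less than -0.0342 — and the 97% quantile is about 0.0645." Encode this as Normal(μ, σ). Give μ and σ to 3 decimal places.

For Normal(μ,σ), the p-quantile is μ + z_p·σ. Here z_{0.11} = -1.227, z_{0.97} = 1.881.
So -0.0342 = μ − 1.227σ and 0.0645 = μ + 1.881σ.
Subtracting: σ = (0.0645 − -0.0342)/(1.881 − (-1.227)) = 0.032.
Then μ = -0.0342 − (-1.227)·0.032 = 0.005.

μ = 0.005, σ = 0.032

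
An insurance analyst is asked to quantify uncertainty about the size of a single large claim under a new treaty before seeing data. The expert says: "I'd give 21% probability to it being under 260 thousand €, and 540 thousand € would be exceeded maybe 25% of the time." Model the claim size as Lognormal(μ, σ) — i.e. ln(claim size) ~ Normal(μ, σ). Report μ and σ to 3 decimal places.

If T ~ Lognormal(μ,σ) then ln T ~ Normal(μ,σ), so the p-quantile of ln T is μ + z_p·σ.
ln(260) = 5.561 and ln(540) = 6.292; z_{0.21} = -0.8064, z_{0.75} = 0.6745.
σ = (6.292 − 5.561)/(0.6745 − (-0.8064)) = 0.494.
μ = 5.561 − (-0.8064)·0.494 = 5.959.

μ ≈ 5.959, σ ≈ 0.494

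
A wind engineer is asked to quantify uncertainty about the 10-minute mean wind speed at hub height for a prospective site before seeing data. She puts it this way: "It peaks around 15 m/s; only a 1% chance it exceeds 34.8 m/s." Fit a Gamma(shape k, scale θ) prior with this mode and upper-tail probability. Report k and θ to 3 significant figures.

Gamma(k,θ) with k>1 has mode (k−1)θ, so θ = 15/(k−1).
Need P(X < 34.8) = 0.99 with θ tied to k this way. Start at k = 2, θ = 15: P(X<34.8) ≈ 0.674.
Too low — raise k to concentrate. Iterating converges to k ≈ 7.73.
Then θ = 15/(7.73−1) ≈ 2.23.

k ≈ 7.73, θ ≈ 2.23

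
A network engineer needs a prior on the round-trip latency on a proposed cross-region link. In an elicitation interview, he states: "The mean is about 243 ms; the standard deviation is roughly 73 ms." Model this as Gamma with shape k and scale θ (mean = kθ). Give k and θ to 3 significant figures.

For Gamma(k, scale θ): mean = kθ, variance = kθ², so CV = 1/√k.
CV = SD/mean = 73/243 = 0.3004, hence k = 1/CV² = 11.1.
Then θ = mean/k = 243/11.1 = 21.9.

k ≈ 11.1, θ ≈ 21.9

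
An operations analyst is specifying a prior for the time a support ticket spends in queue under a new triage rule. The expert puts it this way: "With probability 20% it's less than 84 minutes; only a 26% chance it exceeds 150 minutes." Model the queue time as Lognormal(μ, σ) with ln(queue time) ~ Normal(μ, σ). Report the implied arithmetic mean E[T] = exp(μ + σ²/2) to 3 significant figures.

E[T] ≈ 126 minutes

If T ~ Lognormal(μ,σ) then ln T ~ Normal(μ,σ), so the p-quantile of ln T is μ + z_p·σ.
ln(84) = 4.431 and ln(150) = 5.011; z_{0.2} = -0.8416, z_{0.74} = 0.6433.
σ = (5.011 − 4.431)/(0.6433 − (-0.8416)) = 0.390.
μ = 4.431 − (-0.8416)·0.390 = 4.759.
E[T] = exp(μ + σ²/2) = exp(4.759 + 0.0762) = 126 minutes.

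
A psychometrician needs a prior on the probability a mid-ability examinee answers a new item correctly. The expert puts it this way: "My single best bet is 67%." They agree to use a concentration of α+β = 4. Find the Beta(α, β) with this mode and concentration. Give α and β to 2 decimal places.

For α,β > 1 the Beta mode is (α−1)/(α+β−2). With α+β = 4, the mode is (α−1)/2.
Set (α−1)/2 = 0.67 → α = 1 + 0.67·2 = 2.34.
β = 4 − α = 1.66.

α = 2.34, β = 1.66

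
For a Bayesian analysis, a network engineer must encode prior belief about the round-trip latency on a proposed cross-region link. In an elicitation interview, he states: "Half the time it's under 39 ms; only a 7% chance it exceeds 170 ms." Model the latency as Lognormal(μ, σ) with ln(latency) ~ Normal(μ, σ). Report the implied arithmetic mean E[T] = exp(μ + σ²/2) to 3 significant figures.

E[T] ≈ 64.1 ms

If T ~ Lognormal(μ,σ) then ln T ~ Normal(μ,σ), so the p-quantile of ln T is μ + z_p·σ.
ln(39) = 3.664 and ln(170) = 5.136; z_{0.5} = 0, z_{0.93} = 1.476.
σ = (5.136 − 3.664)/(1.476 − (0)) = 0.998.
μ = 3.664 − (0)·0.998 = 3.664.
E[T] = exp(μ + σ²/2) = exp(3.664 + 0.4976) = 64.1 ms.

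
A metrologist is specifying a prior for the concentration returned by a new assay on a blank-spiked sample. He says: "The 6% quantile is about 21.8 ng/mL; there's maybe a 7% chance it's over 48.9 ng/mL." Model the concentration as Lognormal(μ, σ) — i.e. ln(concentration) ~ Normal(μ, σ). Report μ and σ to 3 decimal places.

μ ≈ 3.496, σ ≈ 0.267

If T ~ Lognormal(μ,σ) then ln T ~ Normal(μ,σ), so the p-quantile of ln T is μ + z_p·σ.
ln(21.8) = 3.082 and ln(48.9) = 3.89; z_{0.06} = -1.555, z_{0.93} = 1.476.
σ = (3.89 − 3.082)/(1.476 − (-1.555)) = 0.267.
μ = 3.082 − (-1.555)·0.267 = 3.496.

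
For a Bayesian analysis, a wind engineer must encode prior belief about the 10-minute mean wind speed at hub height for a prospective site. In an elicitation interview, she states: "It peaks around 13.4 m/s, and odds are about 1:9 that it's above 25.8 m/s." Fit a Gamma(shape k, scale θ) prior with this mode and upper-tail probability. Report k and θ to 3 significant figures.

Gamma(k,θ) with k>1 has mode (k−1)θ, so θ = 13.4/(k−1).
Need P(X < 25.8) = 0.9 with θ tied to k this way. Start at k = 2, θ = 13.4: P(X<25.8) ≈ 0.573.
Too low — raise k to concentrate. Iterating converges to k ≈ 5.46.
Then θ = 13.4/(5.46−1) ≈ 3.01.

k ≈ 5.46, θ ≈ 3.01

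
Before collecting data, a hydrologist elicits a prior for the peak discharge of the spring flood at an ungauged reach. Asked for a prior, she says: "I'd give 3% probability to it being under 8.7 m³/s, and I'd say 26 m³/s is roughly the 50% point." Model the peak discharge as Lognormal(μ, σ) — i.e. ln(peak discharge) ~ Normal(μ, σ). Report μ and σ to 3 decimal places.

μ ≈ 3.258, σ ≈ 0.582

If T ~ Lognormal(μ,σ) then ln T ~ Normal(μ,σ), so the p-quantile of ln T is μ + z_p·σ.
ln(8.7) = 2.163 and ln(26) = 3.258; z_{0.03} = -1.881, z_{0.5} = 0.
σ = (3.258 − 2.163)/(0 − (-1.881)) = 0.582.
μ = 2.163 − (-1.881)·0.582 = 3.258.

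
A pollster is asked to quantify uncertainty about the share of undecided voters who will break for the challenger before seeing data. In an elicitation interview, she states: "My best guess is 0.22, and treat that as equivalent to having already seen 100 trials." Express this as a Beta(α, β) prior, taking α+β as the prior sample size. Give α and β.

Under the effective-sample-size interpretation, Beta(α, β) has prior mean α/(α+β) and prior sample size α+β.
So α+β = 100 and α/(α+β) = 0.22, giving α = 0.22·100 = 22 and β = 100 − 22 = 78.

α = 22, β = 78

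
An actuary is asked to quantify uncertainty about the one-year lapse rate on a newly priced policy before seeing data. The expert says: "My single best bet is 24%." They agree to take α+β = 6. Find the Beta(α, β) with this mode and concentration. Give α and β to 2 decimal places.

For α,β > 1 the Beta mode is (α−1)/(α+β−2). With α+β = 6, the mode is (α−1)/4.
Set (α−1)/4 = 0.24 → α = 1 + 0.24·4 = 1.96.
β = 6 − α = 4.04.

α = 1.96, β = 4.04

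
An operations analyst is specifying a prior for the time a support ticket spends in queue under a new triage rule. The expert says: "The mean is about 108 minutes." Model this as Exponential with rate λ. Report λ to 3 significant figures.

Exponential mean = 1/λ, so λ = 1/108.0 = 0.00926.

λ ≈ 0.00926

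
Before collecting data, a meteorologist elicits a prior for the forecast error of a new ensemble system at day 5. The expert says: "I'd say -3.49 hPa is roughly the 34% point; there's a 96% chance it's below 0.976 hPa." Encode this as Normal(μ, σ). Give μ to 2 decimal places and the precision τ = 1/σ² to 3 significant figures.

For Normal(μ,σ), the p-quantile is μ + z_p·σ. Here z_{0.34} = -0.4125, z_{0.96} = 1.751.
So -3.49 = μ − 0.4125σ and 0.976 = μ + 1.751σ.
Subtracting: σ = (0.976 − -3.49)/(1.751 − (-0.4125)) = 2.06.
Then μ = -3.49 − (-0.4125)·2.06 = -2.64.
Precision τ = 1/σ² = 1/2.065² = 0.235.

μ = -2.64, τ = 0.235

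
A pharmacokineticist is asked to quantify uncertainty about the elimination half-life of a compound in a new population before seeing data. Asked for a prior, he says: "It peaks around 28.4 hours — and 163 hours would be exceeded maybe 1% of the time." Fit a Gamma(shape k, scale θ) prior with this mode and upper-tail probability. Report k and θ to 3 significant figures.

k ≈ 2.23, θ ≈ 23.1

Gamma(k,θ) with k>1 has mode (k−1)θ, so θ = 28.4/(k−1).
Need P(X < 163) = 0.99 with θ tied to k this way. Start at k = 2, θ = 28.4: P(X<163) ≈ 0.978.
Too low — raise k to concentrate. Iterating converges to k ≈ 2.23.
Then θ = 28.4/(2.23−1) ≈ 23.1.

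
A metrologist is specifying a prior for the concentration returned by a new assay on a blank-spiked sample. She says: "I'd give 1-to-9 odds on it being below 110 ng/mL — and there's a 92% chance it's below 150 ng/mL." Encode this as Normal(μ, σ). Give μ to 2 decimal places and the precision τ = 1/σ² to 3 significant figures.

μ = 129.08, τ = 0.00451

The p-quantile of Normal(μ,σ) is μ + z_p·σ, with z_{0.1} = -1.282 and z_{0.92} = 1.405.
Eliminate σ: μ = (z₂·x₁ − z₁·x₂)/(z₂ − z₁) = (1.405·110 − (-1.282)·150)/2.687 = 129.08.
Then σ = (x₂ − x₁)/(z₂ − z₁) = (150 − 110)/2.687 = 14.89.
Precision τ = 1/σ² = 1/14.89² = 0.00451.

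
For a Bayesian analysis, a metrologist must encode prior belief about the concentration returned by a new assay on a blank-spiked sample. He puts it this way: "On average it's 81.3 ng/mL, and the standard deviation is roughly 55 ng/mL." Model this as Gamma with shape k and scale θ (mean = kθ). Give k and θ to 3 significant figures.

k ≈ 2.19, θ ≈ 37.2

For Gamma(k, scale θ): mean = kθ, variance = kθ², so CV = 1/√k.
CV = SD/mean = 55/81.3 = 0.6765, hence k = 1/CV² = 2.19.
Then θ = mean/k = 81.3/2.19 = 37.2.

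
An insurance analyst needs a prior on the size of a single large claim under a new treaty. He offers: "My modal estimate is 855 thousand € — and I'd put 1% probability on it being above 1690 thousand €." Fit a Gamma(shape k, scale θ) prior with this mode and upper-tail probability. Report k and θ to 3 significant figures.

k ≈ 11.6, θ ≈ 80.6

Gamma(k,θ) with k>1 has mode (k−1)θ, so θ = 855/(k−1).
Need P(X < 1690) = 0.99 with θ tied to k this way. Start at k = 2, θ = 855: P(X<1690) ≈ 0.588.
Too low — raise k to concentrate. Iterating converges to k ≈ 11.6.
Then θ = 855/(11.6−1) ≈ 80.6.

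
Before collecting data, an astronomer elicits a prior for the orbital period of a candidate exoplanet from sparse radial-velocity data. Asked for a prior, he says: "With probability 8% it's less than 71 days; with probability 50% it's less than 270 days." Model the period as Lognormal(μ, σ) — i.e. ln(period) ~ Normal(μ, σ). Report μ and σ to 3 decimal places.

If T ~ Lognormal(μ,σ) then ln T ~ Normal(μ,σ), so the p-quantile of ln T is μ + z_p·σ.
ln(71) = 4.263 and ln(270) = 5.598; z_{0.08} = -1.405, z_{0.5} = 0.
σ = (5.598 − 4.263)/(0 − (-1.405)) = 0.951.
μ = 4.263 − (-1.405)·0.951 = 5.598.

μ ≈ 5.598, σ ≈ 0.951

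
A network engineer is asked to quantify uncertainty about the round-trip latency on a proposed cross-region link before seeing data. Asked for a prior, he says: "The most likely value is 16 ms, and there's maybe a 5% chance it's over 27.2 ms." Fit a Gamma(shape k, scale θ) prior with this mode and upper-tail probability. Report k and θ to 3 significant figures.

Gamma(k,θ) with k>1 has mode (k−1)θ, so θ = 16/(k−1).
Need P(X < 27.2) = 0.95 with θ tied to k this way. Start at k = 2, θ = 16: P(X<27.2) ≈ 0.507.
Too low — raise k to concentrate. Iterating converges to k ≈ 10.9.
Then θ = 16/(10.9−1) ≈ 1.61.

k ≈ 10.9, θ ≈ 1.61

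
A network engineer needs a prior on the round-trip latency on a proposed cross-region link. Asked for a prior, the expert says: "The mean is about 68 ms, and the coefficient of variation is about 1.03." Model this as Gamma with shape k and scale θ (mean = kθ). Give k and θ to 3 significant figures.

k ≈ 0.943, θ ≈ 72.1

For Gamma(k, scale θ): mean = kθ, variance = kθ², so CV = 1/√k.
CV = 1.03, hence k = 1/CV² = 0.943.
Then θ = mean/k = 68/0.943 = 72.1.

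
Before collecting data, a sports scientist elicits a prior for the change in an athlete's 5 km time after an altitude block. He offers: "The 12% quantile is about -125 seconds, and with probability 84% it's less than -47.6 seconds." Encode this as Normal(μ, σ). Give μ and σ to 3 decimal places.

The p-quantile of Normal(μ,σ) is μ + z_p·σ, with z_{0.12} = -1.175 and z_{0.84} = 0.9945.
Eliminate σ: μ = (z₂·x₁ − z₁·x₂)/(z₂ − z₁) = (0.9945·-125 − (-1.175)·-47.6)/2.169 = -83.080.
Then σ = (x₂ − x₁)/(z₂ − z₁) = (-47.6 − -125)/2.169 = 35.677.

μ = -83.080, σ = 35.677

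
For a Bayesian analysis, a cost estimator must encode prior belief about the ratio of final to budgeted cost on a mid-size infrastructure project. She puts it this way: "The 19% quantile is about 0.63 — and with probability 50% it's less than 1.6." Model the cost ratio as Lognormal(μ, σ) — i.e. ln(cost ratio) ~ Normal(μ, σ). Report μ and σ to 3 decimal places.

If T ~ Lognormal(μ,σ) then ln T ~ Normal(μ,σ), so the p-quantile of ln T is μ + z_p·σ.
ln(0.63) = -0.462 and ln(1.6) = 0.47; z_{0.19} = -0.8779, z_{0.5} = 0.
σ = (0.47 − -0.462)/(0 − (-0.8779)) = 1.062.
μ = -0.462 − (-0.8779)·1.062 = 0.470.

μ ≈ 0.470, σ ≈ 1.062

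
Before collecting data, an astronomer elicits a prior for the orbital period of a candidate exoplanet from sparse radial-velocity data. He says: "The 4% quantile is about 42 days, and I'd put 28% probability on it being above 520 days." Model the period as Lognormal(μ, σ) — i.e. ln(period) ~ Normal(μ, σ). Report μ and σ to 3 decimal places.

If T ~ Lognormal(μ,σ) then ln T ~ Normal(μ,σ), so the p-quantile of ln T is μ + z_p·σ.
ln(42) = 3.738 and ln(520) = 6.254; z_{0.04} = -1.751, z_{0.72} = 0.5828.
σ = (6.254 − 3.738)/(0.5828 − (-1.751)) = 1.078.
μ = 3.738 − (-1.751)·1.078 = 5.625.

μ ≈ 5.625, σ ≈ 1.078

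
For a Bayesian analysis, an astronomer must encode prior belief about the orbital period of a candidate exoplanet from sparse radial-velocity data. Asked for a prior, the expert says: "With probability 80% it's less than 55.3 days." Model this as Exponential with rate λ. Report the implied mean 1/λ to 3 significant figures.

mean ≈ 34.4 days

P(T < 55.3) = 1 − e^(−λ·55.3) = 0.8, so λ = −ln(1−0.8)/55.3 = −ln(0.2)/55.3 = 0.0291.
Mean = 1/λ = 34.4 days.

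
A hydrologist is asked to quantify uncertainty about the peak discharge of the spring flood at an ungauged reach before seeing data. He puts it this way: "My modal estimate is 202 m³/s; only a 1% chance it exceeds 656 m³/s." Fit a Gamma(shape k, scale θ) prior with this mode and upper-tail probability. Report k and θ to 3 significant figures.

Gamma(k,θ) with k>1 has mode (k−1)θ, so θ = 202/(k−1).
Need P(X < 656) = 0.99 with θ tied to k this way. Start at k = 2, θ = 202: P(X<656) ≈ 0.835.
Too low — raise k to concentrate. Iterating converges to k ≈ 4.18.
Then θ = 202/(4.18−1) ≈ 63.5.

k ≈ 4.18, θ ≈ 63.5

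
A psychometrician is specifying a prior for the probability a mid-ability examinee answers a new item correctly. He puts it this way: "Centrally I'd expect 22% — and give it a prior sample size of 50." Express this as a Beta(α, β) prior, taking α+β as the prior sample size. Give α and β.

α = 11, β = 39

Under the effective-sample-size interpretation, Beta(α, β) has prior mean α/(α+β) and prior sample size α+β.
So α+β = 50 and α/(α+β) = 0.22, giving α = 0.22·50 = 11 and β = 50 − 11 = 39.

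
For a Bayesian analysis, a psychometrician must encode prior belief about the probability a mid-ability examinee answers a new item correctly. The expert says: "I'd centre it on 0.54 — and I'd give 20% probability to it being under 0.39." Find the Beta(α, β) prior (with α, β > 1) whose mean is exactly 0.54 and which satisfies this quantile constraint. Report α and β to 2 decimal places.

α ≈ 4.24, β ≈ 3.61

With mean 0.54 fixed, write α = 0.54s, β = 0.46s where s = α+β.
Need P(θ < 0.39) = 0.2 under Beta(0.54s, 0.46s). Normal approximation: (q−m)/√(m(1−m)/s) ≈ z_{0.2} = -0.842, so s ≈ 0.54·0.46·(-0.842)²/(0.39−0.54)² = 7.8.
At s = 7.8: P(θ<0.39) ≈ 0.200. Adjusting to match 0.2 gives s ≈ 7.85.
So α = 0.54·7.85 ≈ 4.24, β = 0.46·7.85 ≈ 3.61.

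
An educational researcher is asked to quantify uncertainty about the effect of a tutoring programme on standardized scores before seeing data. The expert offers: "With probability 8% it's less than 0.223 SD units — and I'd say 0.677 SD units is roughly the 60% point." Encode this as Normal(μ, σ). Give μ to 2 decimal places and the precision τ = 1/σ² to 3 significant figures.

The p-quantile of Normal(μ,σ) is μ + z_p·σ, with z_{0.08} = -1.405 and z_{0.6} = 0.2533.
Eliminate σ: μ = (z₂·x₁ − z₁·x₂)/(z₂ − z₁) = (0.2533·0.223 − (-1.405)·0.677)/1.658 = 0.61.
Then σ = (x₂ − x₁)/(z₂ − z₁) = (0.677 − 0.223)/1.658 = 0.27.
Precision τ = 1/σ² = 1/0.2738² = 13.3.

μ = 0.61, τ = 13.3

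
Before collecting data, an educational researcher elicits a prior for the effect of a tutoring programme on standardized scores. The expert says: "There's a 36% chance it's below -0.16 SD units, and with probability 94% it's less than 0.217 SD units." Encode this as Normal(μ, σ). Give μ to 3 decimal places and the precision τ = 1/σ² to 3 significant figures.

μ = -0.089, τ = 25.8

The p-quantile of Normal(μ,σ) is μ + z_p·σ, with z_{0.36} = -0.3585 and z_{0.94} = 1.555.
Eliminate σ: μ = (z₂·x₁ − z₁·x₂)/(z₂ − z₁) = (1.555·-0.16 − (-0.3585)·0.217)/1.913 = -0.089.
Then σ = (x₂ − x₁)/(z₂ − z₁) = (0.217 − -0.16)/1.913 = 0.197.
Precision τ = 1/σ² = 1/0.197² = 25.8.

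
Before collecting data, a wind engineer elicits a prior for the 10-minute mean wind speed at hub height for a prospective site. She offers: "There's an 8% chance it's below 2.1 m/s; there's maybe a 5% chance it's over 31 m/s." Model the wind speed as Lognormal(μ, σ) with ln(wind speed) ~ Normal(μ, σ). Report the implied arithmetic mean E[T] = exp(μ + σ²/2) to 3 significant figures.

If T ~ Lognormal(μ,σ) then ln T ~ Normal(μ,σ), so the p-quantile of ln T is μ + z_p·σ.
ln(2.1) = 0.7419 and ln(31) = 3.434; z_{0.08} = -1.405, z_{0.95} = 1.645.
σ = (3.434 − 0.7419)/(1.645 − (-1.405)) = 0.883.
μ = 0.7419 − (-1.405)·0.883 = 1.982.
E[T] = exp(μ + σ²/2) = exp(1.982 + 0.3895) = 10.7 m/s.

E[T] ≈ 10.7 m/s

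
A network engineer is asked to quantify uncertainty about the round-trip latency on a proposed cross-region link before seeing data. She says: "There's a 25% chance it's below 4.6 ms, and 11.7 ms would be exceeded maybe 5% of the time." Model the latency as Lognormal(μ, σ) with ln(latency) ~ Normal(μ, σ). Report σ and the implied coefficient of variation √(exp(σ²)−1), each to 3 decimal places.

σ ≈ 0.402, CV ≈ 0.419

If T ~ Lognormal(μ,σ) then ln T ~ Normal(μ,σ), so the p-quantile of ln T is μ + z_p·σ.
ln(4.6) = 1.526 and ln(11.7) = 2.46; z_{0.25} = -0.6745, z_{0.95} = 1.645.
σ = (2.46 − 1.526)/(1.645 − (-0.6745)) = 0.402.
μ = 1.526 − (-0.6745)·0.402 = 1.798.
CV = √(exp(σ²)−1) = √(exp(0.1620)−1) = 0.419.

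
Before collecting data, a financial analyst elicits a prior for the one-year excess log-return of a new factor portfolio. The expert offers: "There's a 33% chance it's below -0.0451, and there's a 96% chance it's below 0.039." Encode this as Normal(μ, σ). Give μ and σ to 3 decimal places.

μ = -0.028, σ = 0.038

For Normal(μ,σ), the p-quantile is μ + z_p·σ. Here z_{0.33} = -0.4399, z_{0.96} = 1.751.
So -0.0451 = μ − 0.4399σ and 0.039 = μ + 1.751σ.
Subtracting: σ = (0.039 − -0.0451)/(1.751 − (-0.4399)) = 0.038.
Then μ = -0.0451 − (-0.4399)·0.038 = -0.028.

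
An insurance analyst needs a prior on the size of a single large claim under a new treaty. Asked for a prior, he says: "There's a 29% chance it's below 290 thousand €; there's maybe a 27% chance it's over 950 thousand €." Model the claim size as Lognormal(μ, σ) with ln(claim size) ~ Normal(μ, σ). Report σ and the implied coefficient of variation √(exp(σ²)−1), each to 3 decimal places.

If T ~ Lognormal(μ,σ) then ln T ~ Normal(μ,σ), so the p-quantile of ln T is μ + z_p·σ.
ln(290) = 5.67 and ln(950) = 6.856; z_{0.29} = -0.5534, z_{0.73} = 0.6128.
σ = (6.856 − 5.67)/(0.6128 − (-0.5534)) = 1.017.
μ = 5.67 − (-0.5534)·1.017 = 6.233.
CV = √(exp(σ²)−1) = √(exp(1.0353)−1) = 1.348.

σ ≈ 1.017, CV ≈ 1.348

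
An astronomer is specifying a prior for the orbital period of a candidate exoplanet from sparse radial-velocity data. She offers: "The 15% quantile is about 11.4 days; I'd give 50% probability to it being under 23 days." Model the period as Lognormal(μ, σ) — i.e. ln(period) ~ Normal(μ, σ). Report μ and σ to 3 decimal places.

μ ≈ 3.135, σ ≈ 0.677

If T ~ Lognormal(μ,σ) then ln T ~ Normal(μ,σ), so the p-quantile of ln T is μ + z_p·σ.
ln(11.4) = 2.434 and ln(23) = 3.135; z_{0.15} = -1.036, z_{0.5} = 0.
σ = (3.135 − 2.434)/(0 − (-1.036)) = 0.677.
μ = 2.434 − (-1.036)·0.677 = 3.135.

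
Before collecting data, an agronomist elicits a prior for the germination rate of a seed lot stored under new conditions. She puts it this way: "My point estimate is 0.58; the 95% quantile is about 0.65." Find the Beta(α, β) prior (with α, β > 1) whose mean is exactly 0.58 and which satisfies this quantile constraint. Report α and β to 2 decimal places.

With mean 0.58 fixed, write α = 0.58s, β = 0.42s where s = α+β.
Need P(θ < 0.65) = 0.95 under Beta(0.58s, 0.42s). Normal approximation: (q−m)/√(m(1−m)/s) ≈ z_{0.95} = 1.64, so s ≈ 0.58·0.42·(1.64)²/(0.65−0.58)² = 134.5.
At s = 134.5: P(θ<0.65) ≈ 0.952. Adjusting to match 0.95 gives s ≈ 130.98.
So α = 0.58·130.98 ≈ 75.97, β = 0.42·130.98 ≈ 55.01.

α ≈ 75.97, β ≈ 55.01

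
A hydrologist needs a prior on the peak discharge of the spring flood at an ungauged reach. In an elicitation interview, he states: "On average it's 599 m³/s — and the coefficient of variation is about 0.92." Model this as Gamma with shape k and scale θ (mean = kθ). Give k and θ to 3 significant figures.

k ≈ 1.18, θ ≈ 507

For Gamma(k, scale θ): mean = kθ, variance = kθ², so CV = 1/√k.
CV = 0.92, hence k = 1/CV² = 1.18.
Then θ = mean/k = 599/1.18 = 507.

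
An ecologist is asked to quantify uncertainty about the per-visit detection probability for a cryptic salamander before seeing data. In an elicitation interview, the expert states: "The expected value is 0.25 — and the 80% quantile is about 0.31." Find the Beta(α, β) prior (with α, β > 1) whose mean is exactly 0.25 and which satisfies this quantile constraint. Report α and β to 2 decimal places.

α ≈ 8.74, β ≈ 26.23

With mean 0.25 fixed, write α = 0.25s, β = 0.75s where s = α+β.
Need P(θ < 0.31) = 0.8 under Beta(0.25s, 0.75s). Normal approximation: (q−m)/√(m(1−m)/s) ≈ z_{0.8} = 0.842, so s ≈ 0.25·0.75·(0.842)²/(0.31−0.25)² = 36.9.
At s = 36.9: P(θ<0.31) ≈ 0.805. Adjusting to match 0.8 gives s ≈ 34.97.
So α = 0.25·34.97 ≈ 8.74, β = 0.75·34.97 ≈ 26.23.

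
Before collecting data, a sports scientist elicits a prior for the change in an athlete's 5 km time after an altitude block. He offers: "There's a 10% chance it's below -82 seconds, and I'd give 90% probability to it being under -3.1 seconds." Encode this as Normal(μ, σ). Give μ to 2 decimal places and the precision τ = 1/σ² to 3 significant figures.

The p-quantile of Normal(μ,σ) is μ + z_p·σ, with z_{0.1} = -1.282 and z_{0.9} = 1.282.
Eliminate σ: μ = (z₂·x₁ − z₁·x₂)/(z₂ − z₁) = (1.282·-82 − (-1.282)·-3.1)/2.563 = -42.55.
Then σ = (x₂ − x₁)/(z₂ − z₁) = (-3.1 − -82)/2.563 = 30.78.
Precision τ = 1/σ² = 1/30.78² = 0.00106.

μ = -42.55, τ = 0.00106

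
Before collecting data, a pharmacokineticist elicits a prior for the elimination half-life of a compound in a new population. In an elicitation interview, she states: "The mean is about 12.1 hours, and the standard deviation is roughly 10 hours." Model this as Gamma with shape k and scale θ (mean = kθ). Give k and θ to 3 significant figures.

k ≈ 1.46, θ ≈ 8.26

For Gamma(k, scale θ): mean = kθ, variance = kθ², so CV = 1/√k.
CV = SD/mean = 10/12.1 = 0.8264, hence k = 1/CV² = 1.46.
Then θ = mean/k = 12.1/1.46 = 8.26.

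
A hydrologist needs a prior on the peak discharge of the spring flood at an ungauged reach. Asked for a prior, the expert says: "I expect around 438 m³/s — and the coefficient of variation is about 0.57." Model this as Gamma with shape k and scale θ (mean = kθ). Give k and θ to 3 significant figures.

For Gamma(k, scale θ): mean = kθ, variance = kθ², so CV = 1/√k.
CV = 0.57, hence k = 1/CV² = 3.08.
Then θ = mean/k = 438/3.08 = 142.

k ≈ 3.08, θ ≈ 142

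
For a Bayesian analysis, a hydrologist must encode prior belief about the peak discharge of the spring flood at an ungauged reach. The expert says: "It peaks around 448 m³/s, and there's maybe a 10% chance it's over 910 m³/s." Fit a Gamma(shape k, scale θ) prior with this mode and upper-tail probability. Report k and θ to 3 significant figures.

Gamma(k,θ) with k>1 has mode (k−1)θ, so θ = 448/(k−1).
Need P(X < 910) = 0.9 with θ tied to k this way. Start at k = 2, θ = 448: P(X<910) ≈ 0.602.
Too low — raise k to concentrate. Iterating converges to k ≈ 4.82.
Then θ = 448/(4.82−1) ≈ 117.

k ≈ 4.82, θ ≈ 117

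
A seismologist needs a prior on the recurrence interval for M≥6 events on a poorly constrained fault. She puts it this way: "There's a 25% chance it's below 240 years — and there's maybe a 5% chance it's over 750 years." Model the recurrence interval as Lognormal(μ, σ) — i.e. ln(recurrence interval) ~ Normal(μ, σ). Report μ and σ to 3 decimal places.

If T ~ Lognormal(μ,σ) then ln T ~ Normal(μ,σ), so the p-quantile of ln T is μ + z_p·σ.
ln(240) = 5.481 and ln(750) = 6.62; z_{0.25} = -0.6745, z_{0.95} = 1.645.
σ = (6.62 − 5.481)/(1.645 − (-0.6745)) = 0.491.
μ = 5.481 − (-0.6745)·0.491 = 5.812.

μ ≈ 5.812, σ ≈ 0.491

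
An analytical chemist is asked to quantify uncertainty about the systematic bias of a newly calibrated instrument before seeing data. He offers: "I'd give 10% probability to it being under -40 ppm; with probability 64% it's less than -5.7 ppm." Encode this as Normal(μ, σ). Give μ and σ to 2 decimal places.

For Normal(μ,σ), the p-quantile is μ + z_p·σ. Here z_{0.1} = -1.282, z_{0.64} = 0.3585.
So -40 = μ − 1.282σ and -5.7 = μ + 0.3585σ.
Subtracting: σ = (-5.7 − -40)/(0.3585 − (-1.282)) = 20.91.
Then μ = -40 − (-1.282)·20.91 = -13.20.

μ = -13.20, σ = 20.91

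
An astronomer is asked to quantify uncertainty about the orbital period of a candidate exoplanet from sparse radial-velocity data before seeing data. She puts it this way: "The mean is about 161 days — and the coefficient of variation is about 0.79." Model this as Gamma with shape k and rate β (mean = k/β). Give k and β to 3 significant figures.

For Gamma(k, rate β): mean = k/β, variance = k/β², so CV = 1/√k.
CV = 0.79, hence k = 1/CV² = 1.6.
Then β = k/mean = 1.6/161 = 0.00995.

k ≈ 1.6, β ≈ 0.00995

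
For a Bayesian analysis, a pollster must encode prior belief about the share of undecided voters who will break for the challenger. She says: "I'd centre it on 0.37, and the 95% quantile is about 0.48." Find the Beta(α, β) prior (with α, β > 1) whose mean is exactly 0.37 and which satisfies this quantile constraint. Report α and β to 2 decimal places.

With mean 0.37 fixed, write α = 0.37s, β = 0.63s where s = α+β.
Need P(θ < 0.48) = 0.95 under Beta(0.37s, 0.63s). Normal approximation: (q−m)/√(m(1−m)/s) ≈ z_{0.95} = 1.64, so s ≈ 0.37·0.63·(1.64)²/(0.48−0.37)² = 52.1.
At s = 52.1: P(θ<0.48) ≈ 0.947. Adjusting to match 0.95 gives s ≈ 53.91.
So α = 0.37·53.91 ≈ 19.95, β = 0.63·53.91 ≈ 33.96.

α ≈ 19.95, β ≈ 33.96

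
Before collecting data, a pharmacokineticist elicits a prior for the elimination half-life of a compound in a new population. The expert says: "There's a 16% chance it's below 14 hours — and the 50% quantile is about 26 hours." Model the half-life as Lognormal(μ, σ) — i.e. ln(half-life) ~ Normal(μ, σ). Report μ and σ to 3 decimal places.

μ ≈ 3.258, σ ≈ 0.622

If T ~ Lognormal(μ,σ) then ln T ~ Normal(μ,σ), so the p-quantile of ln T is μ + z_p·σ.
ln(14) = 2.639 and ln(26) = 3.258; z_{0.16} = -0.9945, z_{0.5} = 0.
σ = (3.258 − 2.639)/(0 − (-0.9945)) = 0.622.
μ = 2.639 − (-0.9945)·0.622 = 3.258.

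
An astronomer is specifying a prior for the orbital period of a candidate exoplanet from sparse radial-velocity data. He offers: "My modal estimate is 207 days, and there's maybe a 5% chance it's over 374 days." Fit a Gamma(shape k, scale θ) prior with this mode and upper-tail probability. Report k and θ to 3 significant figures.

k ≈ 8.96, θ ≈ 26

Gamma(k,θ) with k>1 has mode (k−1)θ, so θ = 207/(k−1).
Need P(X < 374) = 0.95 with θ tied to k this way. Start at k = 2, θ = 207: P(X<374) ≈ 0.539.
Too low — raise k to concentrate. Iterating converges to k ≈ 8.96.
Then θ = 207/(8.96−1) ≈ 26.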